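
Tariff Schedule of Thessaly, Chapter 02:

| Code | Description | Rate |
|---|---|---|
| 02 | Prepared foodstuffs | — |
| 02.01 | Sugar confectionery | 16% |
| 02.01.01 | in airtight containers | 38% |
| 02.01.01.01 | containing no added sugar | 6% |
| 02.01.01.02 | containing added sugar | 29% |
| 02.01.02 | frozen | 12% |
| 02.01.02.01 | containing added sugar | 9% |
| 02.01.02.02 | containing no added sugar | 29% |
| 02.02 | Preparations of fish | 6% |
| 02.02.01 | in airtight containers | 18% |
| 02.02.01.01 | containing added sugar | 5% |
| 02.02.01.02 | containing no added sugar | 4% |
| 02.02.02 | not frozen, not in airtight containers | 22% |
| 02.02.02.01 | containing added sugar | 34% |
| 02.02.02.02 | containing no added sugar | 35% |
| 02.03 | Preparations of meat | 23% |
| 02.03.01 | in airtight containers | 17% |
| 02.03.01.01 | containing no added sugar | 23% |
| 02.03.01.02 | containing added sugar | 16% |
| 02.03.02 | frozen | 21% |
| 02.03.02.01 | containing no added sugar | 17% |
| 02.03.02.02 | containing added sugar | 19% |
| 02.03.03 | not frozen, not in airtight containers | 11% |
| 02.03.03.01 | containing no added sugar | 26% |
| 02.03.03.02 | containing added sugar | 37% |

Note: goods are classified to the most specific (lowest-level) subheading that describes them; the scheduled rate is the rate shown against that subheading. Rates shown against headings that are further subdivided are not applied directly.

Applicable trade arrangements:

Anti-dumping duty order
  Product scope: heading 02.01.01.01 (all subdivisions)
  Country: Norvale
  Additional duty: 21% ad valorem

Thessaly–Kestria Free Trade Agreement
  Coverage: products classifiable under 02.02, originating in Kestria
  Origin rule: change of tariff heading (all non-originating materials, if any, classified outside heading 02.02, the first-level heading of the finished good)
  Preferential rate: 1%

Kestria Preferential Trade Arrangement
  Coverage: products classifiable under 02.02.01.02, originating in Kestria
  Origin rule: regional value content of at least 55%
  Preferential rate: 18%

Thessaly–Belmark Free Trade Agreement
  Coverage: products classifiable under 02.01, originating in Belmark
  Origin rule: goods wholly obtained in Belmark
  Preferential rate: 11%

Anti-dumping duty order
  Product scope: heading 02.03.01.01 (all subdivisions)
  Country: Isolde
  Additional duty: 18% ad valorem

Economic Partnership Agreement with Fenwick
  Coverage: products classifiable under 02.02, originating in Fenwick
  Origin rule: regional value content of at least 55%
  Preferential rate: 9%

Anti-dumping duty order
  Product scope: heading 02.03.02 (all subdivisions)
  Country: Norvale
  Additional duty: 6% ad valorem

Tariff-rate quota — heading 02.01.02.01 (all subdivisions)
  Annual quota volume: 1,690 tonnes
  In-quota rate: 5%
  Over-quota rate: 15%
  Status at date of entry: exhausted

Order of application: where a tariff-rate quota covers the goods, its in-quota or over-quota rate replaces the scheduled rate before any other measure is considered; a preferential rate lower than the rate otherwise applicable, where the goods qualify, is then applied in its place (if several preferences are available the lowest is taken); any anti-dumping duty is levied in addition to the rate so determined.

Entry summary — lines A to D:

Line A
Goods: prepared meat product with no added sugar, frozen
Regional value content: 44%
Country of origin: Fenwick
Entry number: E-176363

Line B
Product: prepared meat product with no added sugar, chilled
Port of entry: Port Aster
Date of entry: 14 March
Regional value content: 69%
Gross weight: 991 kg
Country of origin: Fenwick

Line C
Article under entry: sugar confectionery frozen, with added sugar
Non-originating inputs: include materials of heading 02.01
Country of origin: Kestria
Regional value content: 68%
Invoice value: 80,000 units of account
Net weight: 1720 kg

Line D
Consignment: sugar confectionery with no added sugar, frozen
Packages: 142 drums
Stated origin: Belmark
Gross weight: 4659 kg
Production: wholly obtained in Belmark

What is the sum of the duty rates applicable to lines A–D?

69%

Line A: prepared meat product → 02.03; frozen → 02.03.02; with no added sugar → 02.03.02.01. Scheduled 17%. Fenwick agreement on 02.02: 02.03.02.01 not covered. → 17%.
Line B: prepared meat product → 02.03; chilled → 02.03.03; with no added sugar → 02.03.03.01. Scheduled 26%. Fenwick agreement on 02.02: 02.03.03.01 not covered. → 26%.
Line C: sugar confectionery → 02.01; frozen → 02.01.02; with added sugar → 02.01.02.01. Scheduled 9%. quota on 02.01.02.01 exhausted → over-quota 15%; Kestria agreement on 02.02: 02.01.02.01 not covered; Kestria agreement on 02.02.01.02: 02.01.02.01 not covered. → 15%.
Line D: sugar confectionery → 02.01; frozen → 02.01.02; with no added sugar → 02.01.02.02. Scheduled 29%. Belmark agreement on 02.01: wholly obtained → 11% available; preferential 11%. → 11%.
Sum: 17% + 26% + 15% + 11% = 69%.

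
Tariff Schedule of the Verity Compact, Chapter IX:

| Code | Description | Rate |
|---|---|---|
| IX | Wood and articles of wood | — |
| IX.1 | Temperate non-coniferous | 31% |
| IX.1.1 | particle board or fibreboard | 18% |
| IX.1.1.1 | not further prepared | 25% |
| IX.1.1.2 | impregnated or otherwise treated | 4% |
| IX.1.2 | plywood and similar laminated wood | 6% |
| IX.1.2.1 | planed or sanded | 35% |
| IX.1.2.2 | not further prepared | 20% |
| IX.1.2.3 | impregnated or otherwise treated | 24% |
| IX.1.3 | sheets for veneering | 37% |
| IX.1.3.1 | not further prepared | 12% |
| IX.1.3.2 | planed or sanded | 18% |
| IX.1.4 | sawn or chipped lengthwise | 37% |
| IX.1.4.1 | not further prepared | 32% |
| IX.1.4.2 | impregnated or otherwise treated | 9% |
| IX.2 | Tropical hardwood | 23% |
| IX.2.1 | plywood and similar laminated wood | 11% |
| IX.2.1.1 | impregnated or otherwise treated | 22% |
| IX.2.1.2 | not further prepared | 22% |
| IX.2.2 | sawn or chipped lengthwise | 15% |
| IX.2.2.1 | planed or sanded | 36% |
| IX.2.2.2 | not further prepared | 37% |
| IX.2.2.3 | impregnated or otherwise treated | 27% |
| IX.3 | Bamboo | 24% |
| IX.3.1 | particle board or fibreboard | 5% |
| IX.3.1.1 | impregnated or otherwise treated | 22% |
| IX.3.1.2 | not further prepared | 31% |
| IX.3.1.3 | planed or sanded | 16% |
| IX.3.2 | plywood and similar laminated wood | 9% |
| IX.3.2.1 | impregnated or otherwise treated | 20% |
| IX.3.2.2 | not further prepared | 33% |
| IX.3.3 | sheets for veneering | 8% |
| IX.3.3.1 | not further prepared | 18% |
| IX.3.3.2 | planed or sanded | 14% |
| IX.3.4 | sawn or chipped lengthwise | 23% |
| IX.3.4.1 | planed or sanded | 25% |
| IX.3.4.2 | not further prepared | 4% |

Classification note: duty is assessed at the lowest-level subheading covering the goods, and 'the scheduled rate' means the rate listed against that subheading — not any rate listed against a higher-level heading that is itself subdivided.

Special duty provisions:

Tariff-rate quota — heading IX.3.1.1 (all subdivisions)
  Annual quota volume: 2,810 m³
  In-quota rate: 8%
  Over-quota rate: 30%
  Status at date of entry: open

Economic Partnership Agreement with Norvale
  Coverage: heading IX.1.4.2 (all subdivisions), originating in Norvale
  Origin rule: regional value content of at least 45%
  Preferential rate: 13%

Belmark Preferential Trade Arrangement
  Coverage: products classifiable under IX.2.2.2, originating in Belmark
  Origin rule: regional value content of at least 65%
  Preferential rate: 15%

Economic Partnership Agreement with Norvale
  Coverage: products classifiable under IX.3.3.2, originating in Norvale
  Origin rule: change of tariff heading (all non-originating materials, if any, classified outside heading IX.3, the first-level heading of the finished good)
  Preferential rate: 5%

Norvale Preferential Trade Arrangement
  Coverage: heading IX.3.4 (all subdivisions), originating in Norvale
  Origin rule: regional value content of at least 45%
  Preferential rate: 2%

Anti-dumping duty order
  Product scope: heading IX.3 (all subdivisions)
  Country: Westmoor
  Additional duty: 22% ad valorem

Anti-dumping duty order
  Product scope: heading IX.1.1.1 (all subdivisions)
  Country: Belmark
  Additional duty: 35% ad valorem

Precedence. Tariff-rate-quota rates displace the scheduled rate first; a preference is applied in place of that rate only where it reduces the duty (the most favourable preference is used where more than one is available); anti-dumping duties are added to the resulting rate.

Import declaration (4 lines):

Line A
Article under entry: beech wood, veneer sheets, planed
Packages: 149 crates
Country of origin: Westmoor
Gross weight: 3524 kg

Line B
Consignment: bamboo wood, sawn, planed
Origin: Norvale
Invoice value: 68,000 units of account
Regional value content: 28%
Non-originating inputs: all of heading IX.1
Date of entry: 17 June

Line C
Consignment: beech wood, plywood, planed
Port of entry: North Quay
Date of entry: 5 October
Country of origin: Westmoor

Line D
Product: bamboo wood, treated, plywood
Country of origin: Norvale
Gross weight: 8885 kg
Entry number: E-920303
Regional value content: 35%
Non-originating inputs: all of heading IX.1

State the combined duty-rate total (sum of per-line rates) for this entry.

98%

Line A: beech → IX.1; veneer sheets → IX.1.3; planed → IX.1.3.2. Scheduled 18%. No special measure applies. → 18%.
Line B: bamboo → IX.3; sawn → IX.3.4; planed → IX.3.4.1. Scheduled 25%. Norvale agreement on IX.1.4.2: IX.3.4.1 not covered; Norvale agreement on IX.3.3.2: IX.3.4.1 not covered; Norvale agreement on IX.3.4: RVC < 45%. → 25%.
Line C: beech → IX.1; plywood → IX.1.2; planed → IX.1.2.1. Scheduled 35%. No special measure applies. → 35%.
Line D: bamboo → IX.3; plywood → IX.3.2; treated → IX.3.2.1. Scheduled 20%. Norvale agreement on IX.1.4.2: IX.3.2.1 not covered; Norvale agreement on IX.3.3.2: IX.3.2.1 not covered; Norvale agreement on IX.3.4: IX.3.2.1 not covered. → 20%.
Sum: 18% + 25% + 35% + 20% = 98%.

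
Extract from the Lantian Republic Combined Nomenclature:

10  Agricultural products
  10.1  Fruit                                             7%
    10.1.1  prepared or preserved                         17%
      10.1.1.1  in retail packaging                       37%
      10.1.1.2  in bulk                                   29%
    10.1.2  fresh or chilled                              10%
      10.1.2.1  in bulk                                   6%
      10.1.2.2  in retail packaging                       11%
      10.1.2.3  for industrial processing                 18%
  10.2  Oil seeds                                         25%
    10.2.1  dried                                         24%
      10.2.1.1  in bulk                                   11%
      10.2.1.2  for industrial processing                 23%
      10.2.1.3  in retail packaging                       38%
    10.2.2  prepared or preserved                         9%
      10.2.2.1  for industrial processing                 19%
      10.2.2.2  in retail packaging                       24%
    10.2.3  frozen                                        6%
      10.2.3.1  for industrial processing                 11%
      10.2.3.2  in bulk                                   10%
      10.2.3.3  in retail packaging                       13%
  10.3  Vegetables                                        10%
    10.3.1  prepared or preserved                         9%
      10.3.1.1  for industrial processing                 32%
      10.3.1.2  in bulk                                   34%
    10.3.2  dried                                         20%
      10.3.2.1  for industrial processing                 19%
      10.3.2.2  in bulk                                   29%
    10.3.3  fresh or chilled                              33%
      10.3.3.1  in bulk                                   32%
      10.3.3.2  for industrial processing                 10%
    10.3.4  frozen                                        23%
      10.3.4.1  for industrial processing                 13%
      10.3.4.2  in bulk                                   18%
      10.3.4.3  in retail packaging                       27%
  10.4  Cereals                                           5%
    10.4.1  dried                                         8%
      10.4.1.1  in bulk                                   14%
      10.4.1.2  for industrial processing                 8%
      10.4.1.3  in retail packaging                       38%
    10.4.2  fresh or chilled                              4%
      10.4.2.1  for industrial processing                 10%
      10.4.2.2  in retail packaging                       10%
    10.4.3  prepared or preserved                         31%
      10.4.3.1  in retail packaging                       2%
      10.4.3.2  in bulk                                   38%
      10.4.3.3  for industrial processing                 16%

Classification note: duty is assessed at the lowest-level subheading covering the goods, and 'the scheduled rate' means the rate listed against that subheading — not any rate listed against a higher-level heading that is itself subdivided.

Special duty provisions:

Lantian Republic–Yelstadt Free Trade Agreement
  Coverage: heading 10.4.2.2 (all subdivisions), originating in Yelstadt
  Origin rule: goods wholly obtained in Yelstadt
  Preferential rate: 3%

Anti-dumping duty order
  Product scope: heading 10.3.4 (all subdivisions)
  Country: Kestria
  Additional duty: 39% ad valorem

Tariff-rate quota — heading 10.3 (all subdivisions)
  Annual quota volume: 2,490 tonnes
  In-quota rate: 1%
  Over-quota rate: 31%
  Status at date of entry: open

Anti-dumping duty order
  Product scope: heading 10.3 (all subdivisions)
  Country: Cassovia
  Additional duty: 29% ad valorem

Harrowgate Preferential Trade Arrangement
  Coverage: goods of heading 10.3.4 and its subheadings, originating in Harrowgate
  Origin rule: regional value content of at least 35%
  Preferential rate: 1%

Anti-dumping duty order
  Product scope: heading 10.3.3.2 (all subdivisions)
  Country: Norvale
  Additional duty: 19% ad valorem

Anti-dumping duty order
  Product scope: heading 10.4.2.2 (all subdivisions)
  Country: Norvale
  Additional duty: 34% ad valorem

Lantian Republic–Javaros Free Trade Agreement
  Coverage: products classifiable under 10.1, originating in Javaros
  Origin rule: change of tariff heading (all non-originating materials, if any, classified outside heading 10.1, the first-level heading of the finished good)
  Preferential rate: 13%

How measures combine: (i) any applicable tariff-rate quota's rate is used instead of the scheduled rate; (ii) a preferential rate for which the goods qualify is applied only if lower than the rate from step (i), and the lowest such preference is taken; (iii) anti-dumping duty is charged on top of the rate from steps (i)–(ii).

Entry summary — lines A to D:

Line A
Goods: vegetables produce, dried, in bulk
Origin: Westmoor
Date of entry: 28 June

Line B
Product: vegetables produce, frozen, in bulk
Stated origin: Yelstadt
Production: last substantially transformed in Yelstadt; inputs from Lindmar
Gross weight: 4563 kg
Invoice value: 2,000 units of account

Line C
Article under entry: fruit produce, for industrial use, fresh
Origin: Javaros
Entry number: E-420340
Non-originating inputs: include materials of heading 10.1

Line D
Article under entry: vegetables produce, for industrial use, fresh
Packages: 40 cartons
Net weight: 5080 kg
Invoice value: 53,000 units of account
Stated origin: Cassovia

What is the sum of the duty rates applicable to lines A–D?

Line A: vegetables → 10.3; dried → 10.3.2; in bulk → 10.3.2.2. Scheduled 29%. quota on 10.3 open → in-quota 1%. → 1%.
Line B: vegetables → 10.3; frozen → 10.3.4; in bulk → 10.3.4.2. Scheduled 18%. quota on 10.3 open → in-quota 1%; Yelstadt agreement on 10.4.2.2: 10.3.4.2 not covered. → 1%.
Line C: fruit → 10.1; fresh → 10.1.2; for industrial use → 10.1.2.3. Scheduled 18%. Javaros agreement on 10.1: CTH not met. → 18%.
Line D: vegetables → 10.3; fresh → 10.3.3; for industrial use → 10.3.3.2. Scheduled 10%. quota on 10.3 open → in-quota 1%; anti-dumping (Cassovia, 10.3): +29%; total 1% + 29% = 30%. → 30%.
Sum: 1% + 1% + 18% + 30% = 50%.

50%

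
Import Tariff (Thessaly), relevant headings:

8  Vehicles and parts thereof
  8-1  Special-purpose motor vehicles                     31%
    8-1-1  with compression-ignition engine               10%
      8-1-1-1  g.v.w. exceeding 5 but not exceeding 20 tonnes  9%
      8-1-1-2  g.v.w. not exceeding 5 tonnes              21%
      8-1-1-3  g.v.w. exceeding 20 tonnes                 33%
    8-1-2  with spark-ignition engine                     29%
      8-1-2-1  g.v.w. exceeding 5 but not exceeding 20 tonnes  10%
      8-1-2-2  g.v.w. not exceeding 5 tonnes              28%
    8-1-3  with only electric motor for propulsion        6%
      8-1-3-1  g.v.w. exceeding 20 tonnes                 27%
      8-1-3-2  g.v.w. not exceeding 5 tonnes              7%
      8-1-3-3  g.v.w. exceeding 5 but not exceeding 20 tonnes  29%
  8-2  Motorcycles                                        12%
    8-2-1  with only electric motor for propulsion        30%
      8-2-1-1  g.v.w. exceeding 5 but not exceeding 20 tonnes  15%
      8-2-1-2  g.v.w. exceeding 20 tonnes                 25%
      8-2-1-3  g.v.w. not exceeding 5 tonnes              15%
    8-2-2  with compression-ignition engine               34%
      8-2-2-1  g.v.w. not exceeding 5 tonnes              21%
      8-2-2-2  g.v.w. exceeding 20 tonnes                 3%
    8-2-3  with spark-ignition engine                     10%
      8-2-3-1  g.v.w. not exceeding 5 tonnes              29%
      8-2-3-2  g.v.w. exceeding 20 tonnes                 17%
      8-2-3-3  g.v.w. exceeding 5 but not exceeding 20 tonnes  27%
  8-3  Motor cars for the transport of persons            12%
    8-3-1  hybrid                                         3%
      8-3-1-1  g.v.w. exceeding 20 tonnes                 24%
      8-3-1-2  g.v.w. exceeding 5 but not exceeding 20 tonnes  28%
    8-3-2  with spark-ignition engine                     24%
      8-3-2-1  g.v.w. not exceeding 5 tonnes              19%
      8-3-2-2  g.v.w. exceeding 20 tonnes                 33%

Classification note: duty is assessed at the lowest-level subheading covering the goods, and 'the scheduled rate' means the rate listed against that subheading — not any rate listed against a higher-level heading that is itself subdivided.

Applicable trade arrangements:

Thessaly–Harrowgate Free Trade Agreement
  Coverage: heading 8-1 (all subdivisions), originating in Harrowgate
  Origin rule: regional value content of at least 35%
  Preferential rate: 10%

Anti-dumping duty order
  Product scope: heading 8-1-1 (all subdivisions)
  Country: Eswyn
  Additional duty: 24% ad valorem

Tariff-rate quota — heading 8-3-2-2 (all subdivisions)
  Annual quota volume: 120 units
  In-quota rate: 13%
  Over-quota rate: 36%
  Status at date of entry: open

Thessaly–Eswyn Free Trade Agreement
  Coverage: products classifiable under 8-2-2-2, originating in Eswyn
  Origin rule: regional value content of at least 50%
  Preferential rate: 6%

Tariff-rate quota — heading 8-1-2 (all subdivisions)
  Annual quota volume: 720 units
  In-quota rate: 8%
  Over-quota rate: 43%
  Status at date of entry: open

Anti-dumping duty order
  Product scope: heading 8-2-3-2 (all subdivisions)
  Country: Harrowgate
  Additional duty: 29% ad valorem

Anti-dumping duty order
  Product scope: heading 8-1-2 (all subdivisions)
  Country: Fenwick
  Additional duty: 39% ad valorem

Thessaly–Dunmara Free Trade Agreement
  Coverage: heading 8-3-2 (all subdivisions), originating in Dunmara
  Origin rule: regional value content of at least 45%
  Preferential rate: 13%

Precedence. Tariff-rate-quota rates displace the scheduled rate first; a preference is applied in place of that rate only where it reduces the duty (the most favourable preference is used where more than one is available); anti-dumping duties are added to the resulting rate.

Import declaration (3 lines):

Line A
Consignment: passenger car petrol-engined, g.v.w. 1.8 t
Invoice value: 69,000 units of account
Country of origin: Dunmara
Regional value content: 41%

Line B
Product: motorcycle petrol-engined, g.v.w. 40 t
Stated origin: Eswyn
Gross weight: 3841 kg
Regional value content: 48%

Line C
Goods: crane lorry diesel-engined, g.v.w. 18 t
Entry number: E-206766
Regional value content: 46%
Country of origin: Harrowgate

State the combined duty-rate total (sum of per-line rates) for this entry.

Line A: passenger car → 8-3; petrol-engined → 8-3-2; g.v.w. 1.8 t → 8-3-2-1. Scheduled 19%. Dunmara agreement on 8-3-2: RVC < 45%. → 19%.
Line B: motorcycle → 8-2; petrol-engined → 8-2-3; g.v.w. 40 t → 8-2-3-2. Scheduled 17%. Eswyn agreement on 8-2-2-2: 8-2-3-2 not covered. → 17%.
Line C: crane lorry → 8-1; diesel-engined → 8-1-1; g.v.w. 18 t → 8-1-1-1. Scheduled 9%. Harrowgate agreement on 8-1: RVC ≥ 35% → 10% available; preference 10% not lower than 9% → no reduction. → 9%.
Sum: 19% + 17% + 9% = 45%.

45%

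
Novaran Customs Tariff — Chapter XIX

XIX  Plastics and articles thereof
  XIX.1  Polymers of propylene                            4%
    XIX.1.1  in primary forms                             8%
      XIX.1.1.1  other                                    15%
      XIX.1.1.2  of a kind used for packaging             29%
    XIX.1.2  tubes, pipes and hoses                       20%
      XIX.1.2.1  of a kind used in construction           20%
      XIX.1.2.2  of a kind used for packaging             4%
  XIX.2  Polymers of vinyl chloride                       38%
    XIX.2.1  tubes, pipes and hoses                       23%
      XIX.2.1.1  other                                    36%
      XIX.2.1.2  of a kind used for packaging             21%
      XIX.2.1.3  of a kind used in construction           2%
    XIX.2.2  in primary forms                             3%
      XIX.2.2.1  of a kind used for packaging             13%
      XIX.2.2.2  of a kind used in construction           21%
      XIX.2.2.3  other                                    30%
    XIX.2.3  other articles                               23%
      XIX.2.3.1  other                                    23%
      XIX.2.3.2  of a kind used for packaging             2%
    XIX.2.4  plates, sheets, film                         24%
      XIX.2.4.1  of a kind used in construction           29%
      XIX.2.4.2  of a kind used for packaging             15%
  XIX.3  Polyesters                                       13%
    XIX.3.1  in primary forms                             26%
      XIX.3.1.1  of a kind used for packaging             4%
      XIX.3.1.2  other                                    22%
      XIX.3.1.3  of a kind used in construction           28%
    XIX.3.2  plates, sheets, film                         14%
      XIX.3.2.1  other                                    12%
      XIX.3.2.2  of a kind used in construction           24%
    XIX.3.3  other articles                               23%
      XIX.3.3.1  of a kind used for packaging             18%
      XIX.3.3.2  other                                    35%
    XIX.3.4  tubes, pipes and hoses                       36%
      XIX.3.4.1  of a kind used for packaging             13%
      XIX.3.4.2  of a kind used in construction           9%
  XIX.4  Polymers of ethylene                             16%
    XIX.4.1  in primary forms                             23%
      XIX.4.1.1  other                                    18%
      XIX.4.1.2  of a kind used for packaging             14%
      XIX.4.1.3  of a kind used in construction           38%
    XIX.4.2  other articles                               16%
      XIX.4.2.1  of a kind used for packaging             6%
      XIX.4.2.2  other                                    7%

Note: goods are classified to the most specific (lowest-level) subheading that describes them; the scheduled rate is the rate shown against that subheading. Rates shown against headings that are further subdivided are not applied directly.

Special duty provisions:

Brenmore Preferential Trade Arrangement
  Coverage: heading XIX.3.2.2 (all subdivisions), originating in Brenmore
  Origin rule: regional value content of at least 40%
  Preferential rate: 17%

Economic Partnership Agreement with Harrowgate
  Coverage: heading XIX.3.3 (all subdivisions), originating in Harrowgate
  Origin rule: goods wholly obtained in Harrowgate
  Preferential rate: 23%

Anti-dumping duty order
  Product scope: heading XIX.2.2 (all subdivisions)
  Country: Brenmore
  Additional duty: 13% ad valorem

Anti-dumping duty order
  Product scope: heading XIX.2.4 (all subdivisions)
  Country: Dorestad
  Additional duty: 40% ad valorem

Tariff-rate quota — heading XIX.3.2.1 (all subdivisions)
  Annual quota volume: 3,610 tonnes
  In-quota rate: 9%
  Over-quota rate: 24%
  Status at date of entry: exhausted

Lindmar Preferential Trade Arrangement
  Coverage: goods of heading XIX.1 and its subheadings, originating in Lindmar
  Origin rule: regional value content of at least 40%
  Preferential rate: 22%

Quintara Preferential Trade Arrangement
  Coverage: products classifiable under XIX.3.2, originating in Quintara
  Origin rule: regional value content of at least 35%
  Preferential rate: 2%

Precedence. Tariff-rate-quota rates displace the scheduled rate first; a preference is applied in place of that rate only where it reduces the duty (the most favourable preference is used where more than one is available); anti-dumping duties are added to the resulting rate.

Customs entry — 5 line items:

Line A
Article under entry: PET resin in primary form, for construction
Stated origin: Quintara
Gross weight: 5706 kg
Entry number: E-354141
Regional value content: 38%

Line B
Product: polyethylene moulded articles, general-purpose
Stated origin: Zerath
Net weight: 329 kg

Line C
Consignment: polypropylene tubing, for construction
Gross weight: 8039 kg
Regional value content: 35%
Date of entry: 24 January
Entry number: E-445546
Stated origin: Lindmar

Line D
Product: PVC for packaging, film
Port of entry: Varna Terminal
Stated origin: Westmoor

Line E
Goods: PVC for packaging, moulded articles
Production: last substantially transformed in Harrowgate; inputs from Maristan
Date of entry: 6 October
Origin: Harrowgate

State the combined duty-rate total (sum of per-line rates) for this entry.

72%

Line A: PET → XIX.3; resin in primary form → XIX.3.1; for construction → XIX.3.1.3. Scheduled 28%. Quintara agreement on XIX.3.2: XIX.3.1.3 not covered. → 28%.
Line B: polyethylene → XIX.4; moulded articles → XIX.4.2; general-purpose → XIX.4.2.2. Scheduled 7%. No special measure applies. → 7%.
Line C: polypropylene → XIX.1; tubing → XIX.1.2; for construction → XIX.1.2.1. Scheduled 20%. Lindmar agreement on XIX.1: RVC < 40%. → 20%.
Line D: PVC → XIX.2; film → XIX.2.4; for packaging → XIX.2.4.2. Scheduled 15%. No special measure applies. → 15%.
Line E: PVC → XIX.2; moulded articles → XIX.2.3; for packaging → XIX.2.3.2. Scheduled 2%. Harrowgate agreement on XIX.3.3: XIX.2.3.2 not covered. → 2%.
Sum: 28% + 7% + 20% + 15% + 2% = 72%.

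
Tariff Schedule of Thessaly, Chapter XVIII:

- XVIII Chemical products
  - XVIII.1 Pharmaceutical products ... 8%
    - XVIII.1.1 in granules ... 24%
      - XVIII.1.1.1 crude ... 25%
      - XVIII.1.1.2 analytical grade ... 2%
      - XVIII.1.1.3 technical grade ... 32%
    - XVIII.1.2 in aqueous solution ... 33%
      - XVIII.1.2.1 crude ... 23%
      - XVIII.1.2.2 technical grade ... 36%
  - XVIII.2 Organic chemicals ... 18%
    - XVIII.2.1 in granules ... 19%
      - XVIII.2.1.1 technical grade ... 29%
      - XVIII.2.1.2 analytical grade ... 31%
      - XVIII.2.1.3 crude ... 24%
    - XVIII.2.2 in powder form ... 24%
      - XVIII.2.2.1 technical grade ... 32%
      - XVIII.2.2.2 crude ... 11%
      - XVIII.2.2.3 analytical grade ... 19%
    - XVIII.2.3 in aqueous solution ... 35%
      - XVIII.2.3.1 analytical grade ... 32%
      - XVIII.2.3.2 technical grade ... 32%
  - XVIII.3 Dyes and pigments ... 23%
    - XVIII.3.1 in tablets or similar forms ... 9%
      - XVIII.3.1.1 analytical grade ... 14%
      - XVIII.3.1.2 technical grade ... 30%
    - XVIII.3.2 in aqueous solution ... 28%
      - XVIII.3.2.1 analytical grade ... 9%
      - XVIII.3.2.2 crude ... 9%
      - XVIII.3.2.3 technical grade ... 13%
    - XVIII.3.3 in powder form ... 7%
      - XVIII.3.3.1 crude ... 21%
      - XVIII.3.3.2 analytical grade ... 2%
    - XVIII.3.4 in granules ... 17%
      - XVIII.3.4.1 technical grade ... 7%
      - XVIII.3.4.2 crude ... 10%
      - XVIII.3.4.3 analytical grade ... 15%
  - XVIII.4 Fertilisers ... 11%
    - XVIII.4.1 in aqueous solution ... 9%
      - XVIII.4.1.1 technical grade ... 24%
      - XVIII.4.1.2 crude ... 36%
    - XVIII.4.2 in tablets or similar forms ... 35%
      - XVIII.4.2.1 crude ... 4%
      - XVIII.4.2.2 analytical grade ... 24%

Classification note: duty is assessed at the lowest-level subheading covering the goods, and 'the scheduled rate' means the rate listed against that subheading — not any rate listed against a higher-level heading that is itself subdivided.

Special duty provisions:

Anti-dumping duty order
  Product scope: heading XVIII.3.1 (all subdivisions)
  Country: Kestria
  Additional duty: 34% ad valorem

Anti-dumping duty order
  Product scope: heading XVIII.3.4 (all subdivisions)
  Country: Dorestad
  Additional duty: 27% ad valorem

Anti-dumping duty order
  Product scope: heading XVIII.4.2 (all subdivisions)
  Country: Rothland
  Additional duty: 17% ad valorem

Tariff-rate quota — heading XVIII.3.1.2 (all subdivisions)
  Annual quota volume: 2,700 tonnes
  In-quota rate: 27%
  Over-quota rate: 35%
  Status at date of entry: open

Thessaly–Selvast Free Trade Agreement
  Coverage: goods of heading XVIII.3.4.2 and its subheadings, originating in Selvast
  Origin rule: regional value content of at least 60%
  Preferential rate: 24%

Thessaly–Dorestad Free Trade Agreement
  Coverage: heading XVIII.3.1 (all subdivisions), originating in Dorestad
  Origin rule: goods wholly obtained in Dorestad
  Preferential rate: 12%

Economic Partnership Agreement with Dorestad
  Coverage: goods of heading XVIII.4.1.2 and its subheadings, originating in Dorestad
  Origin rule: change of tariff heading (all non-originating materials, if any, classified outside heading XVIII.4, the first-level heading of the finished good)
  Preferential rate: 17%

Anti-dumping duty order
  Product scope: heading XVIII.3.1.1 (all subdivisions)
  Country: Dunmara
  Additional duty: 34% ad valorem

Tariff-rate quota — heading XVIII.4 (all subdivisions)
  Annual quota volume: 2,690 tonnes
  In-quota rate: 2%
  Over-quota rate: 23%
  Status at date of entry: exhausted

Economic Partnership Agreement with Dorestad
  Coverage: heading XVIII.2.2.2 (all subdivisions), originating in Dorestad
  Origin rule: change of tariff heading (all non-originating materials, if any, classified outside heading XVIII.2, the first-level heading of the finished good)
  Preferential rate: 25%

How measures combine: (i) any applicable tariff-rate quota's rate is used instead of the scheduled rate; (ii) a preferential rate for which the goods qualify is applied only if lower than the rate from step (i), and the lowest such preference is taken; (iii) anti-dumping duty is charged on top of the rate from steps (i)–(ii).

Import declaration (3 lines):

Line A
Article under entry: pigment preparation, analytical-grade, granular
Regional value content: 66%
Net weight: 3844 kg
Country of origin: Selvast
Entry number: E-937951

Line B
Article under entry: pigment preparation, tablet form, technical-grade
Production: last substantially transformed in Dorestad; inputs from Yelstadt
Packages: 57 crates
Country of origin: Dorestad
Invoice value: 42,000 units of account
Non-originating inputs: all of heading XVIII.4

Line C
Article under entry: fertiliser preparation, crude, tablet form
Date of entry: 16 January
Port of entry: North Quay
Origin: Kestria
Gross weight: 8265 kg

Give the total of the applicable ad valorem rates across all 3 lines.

65%

Line A: pigment → XVIII.3; granular → XVIII.3.4; analytical-grade → XVIII.3.4.3. Scheduled 15%. Selvast agreement on XVIII.3.4.2: XVIII.3.4.3 not covered. → 15%.
Line B: pigment → XVIII.3; tablet form → XVIII.3.1; technical-grade → XVIII.3.1.2. Scheduled 30%. quota on XVIII.3.1.2 open → in-quota 27%; Dorestad agreement on XVIII.3.1: not wholly obtained; Dorestad agreement on XVIII.4.1.2: XVIII.3.1.2 not covered; Dorestad agreement on XVIII.2.2.2: XVIII.3.1.2 not covered. → 27%.
Line C: fertiliser → XVIII.4; tablet form → XVIII.4.2; crude → XVIII.4.2.1. Scheduled 4%. quota on XVIII.4 exhausted → over-quota 23%. → 23%.
Sum: 15% + 27% + 23% = 65%.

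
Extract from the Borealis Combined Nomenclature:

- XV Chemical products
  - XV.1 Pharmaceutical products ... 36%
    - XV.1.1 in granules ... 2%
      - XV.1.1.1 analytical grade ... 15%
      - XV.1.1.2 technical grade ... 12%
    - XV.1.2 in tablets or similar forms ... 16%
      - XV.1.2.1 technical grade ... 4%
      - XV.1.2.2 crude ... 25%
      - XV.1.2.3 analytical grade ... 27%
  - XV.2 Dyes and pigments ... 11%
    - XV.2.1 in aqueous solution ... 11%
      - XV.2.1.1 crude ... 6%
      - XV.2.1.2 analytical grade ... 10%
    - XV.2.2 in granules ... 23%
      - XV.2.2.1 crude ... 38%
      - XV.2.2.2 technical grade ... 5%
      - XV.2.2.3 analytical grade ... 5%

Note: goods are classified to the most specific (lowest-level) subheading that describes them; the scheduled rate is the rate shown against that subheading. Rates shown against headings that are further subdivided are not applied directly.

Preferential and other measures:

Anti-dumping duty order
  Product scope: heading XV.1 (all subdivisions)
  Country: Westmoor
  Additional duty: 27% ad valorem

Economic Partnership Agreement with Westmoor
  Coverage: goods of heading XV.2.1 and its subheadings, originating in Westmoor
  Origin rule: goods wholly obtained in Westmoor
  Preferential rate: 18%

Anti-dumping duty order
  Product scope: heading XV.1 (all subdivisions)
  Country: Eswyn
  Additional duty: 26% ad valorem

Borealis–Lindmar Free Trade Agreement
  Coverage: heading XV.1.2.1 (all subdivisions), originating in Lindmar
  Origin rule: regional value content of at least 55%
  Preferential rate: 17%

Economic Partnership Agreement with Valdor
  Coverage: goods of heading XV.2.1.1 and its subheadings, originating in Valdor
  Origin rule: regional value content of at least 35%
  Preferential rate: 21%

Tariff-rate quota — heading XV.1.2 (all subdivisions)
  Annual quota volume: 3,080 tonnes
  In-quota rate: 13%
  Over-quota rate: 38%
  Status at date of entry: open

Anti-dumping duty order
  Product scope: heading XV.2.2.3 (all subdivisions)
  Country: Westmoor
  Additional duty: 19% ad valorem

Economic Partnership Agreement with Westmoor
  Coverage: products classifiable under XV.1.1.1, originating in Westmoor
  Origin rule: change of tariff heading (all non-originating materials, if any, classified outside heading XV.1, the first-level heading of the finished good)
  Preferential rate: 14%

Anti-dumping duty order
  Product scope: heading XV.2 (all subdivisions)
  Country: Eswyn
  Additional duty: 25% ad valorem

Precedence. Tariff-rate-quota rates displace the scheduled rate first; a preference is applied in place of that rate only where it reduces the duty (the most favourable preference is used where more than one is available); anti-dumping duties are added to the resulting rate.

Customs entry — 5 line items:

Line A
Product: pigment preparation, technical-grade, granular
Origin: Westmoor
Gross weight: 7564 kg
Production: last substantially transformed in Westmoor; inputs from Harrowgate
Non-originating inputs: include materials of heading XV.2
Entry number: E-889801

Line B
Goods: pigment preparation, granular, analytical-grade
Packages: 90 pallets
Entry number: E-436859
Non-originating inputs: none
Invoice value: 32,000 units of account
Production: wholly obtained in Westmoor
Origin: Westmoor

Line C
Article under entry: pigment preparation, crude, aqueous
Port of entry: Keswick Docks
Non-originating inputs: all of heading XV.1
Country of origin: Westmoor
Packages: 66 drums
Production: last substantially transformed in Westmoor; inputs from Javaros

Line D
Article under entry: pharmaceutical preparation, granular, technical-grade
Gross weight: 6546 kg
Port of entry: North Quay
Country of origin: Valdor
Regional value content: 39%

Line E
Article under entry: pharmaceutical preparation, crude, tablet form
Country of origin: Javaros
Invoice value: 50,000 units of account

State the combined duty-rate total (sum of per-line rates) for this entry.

Line A: pigment → XV.2; granular → XV.2.2; technical-grade → XV.2.2.2. Scheduled 5%. Westmoor agreement on XV.2.1: XV.2.2.2 not covered; Westmoor agreement on XV.1.1.1: XV.2.2.2 not covered. → 5%.
Line B: pigment → XV.2; granular → XV.2.2; analytical-grade → XV.2.2.3. Scheduled 5%. Westmoor agreement on XV.2.1: XV.2.2.3 not covered; Westmoor agreement on XV.1.1.1: XV.2.2.3 not covered; anti-dumping (Westmoor, XV.2.2.3): +19%; total 5% + 19% = 24%. → 24%.
Line C: pigment → XV.2; aqueous → XV.2.1; crude → XV.2.1.1. Scheduled 6%. Westmoor agreement on XV.2.1: not wholly obtained; Westmoor agreement on XV.1.1.1: XV.2.1.1 not covered. → 6%.
Line D: pharmaceutical → XV.1; granular → XV.1.1; technical-grade → XV.1.1.2. Scheduled 12%. Valdor agreement on XV.2.1.1: XV.1.1.2 not covered. → 12%.
Line E: pharmaceutical → XV.1; tablet form → XV.1.2; crude → XV.1.2.2. Scheduled 25%. quota on XV.1.2 open → in-quota 13%. → 13%.
Sum: 5% + 24% + 6% + 12% + 13% = 60%.

60%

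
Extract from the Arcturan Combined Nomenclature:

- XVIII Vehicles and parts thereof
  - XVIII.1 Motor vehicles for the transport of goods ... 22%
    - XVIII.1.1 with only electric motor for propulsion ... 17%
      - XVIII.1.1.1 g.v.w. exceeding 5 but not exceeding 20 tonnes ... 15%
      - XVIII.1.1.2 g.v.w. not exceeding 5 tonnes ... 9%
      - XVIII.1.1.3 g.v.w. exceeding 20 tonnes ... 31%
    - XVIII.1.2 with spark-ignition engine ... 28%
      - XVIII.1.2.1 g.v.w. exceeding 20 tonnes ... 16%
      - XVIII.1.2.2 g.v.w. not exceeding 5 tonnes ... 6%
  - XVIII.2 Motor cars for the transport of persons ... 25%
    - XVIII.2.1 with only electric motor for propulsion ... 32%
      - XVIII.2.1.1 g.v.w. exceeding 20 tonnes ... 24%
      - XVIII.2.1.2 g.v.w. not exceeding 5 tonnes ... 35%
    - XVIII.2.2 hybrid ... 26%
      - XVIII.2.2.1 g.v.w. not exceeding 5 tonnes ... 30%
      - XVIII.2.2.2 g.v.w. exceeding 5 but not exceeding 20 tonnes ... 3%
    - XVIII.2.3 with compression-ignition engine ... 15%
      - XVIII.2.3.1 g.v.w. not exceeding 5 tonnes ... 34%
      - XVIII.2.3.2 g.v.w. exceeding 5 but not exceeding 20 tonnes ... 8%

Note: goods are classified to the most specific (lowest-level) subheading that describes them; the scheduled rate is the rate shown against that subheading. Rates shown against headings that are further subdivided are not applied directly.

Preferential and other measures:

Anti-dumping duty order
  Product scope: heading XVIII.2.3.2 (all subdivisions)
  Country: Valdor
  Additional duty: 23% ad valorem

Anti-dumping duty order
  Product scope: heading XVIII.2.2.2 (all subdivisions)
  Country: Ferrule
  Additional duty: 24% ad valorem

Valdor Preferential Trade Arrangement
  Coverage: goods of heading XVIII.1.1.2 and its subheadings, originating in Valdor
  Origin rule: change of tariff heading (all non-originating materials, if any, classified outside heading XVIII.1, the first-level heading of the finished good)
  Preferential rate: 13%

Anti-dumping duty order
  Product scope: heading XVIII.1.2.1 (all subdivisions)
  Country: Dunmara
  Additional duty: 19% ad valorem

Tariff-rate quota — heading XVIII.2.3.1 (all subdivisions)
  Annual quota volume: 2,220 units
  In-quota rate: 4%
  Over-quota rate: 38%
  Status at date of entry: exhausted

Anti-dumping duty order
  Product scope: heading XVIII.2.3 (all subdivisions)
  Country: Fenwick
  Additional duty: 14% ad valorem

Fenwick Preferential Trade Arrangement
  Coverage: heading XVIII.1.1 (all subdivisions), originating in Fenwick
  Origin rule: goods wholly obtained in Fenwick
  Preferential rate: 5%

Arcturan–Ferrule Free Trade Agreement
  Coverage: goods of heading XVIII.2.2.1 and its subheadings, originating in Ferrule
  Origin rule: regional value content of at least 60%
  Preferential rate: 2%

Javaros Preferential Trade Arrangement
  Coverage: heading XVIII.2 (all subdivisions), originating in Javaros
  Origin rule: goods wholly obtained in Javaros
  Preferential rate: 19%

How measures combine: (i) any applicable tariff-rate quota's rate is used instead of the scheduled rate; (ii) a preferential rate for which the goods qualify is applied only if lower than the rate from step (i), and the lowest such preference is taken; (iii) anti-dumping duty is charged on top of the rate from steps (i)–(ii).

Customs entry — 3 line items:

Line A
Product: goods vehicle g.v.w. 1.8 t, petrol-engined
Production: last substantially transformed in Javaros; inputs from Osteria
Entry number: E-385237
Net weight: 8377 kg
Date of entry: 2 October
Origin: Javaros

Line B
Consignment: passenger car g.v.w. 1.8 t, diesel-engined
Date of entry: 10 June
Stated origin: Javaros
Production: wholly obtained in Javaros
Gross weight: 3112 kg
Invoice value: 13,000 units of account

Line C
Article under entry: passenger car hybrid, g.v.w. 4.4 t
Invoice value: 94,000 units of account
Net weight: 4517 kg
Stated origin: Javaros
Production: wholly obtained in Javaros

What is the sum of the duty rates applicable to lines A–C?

44%

Line A: goods vehicle → XVIII.1; petrol-engined → XVIII.1.2; g.v.w. 1.8 t → XVIII.1.2.2. Scheduled 6%. Javaros agreement on XVIII.2: XVIII.1.2.2 not covered. → 6%.
Line B: passenger car → XVIII.2; diesel-engined → XVIII.2.3; g.v.w. 1.8 t → XVIII.2.3.1. Scheduled 34%. quota on XVIII.2.3.1 exhausted → over-quota 38%; Javaros agreement on XVIII.2: wholly obtained → 19% available; preferential 19%. → 19%.
Line C: passenger car → XVIII.2; hybrid → XVIII.2.2; g.v.w. 4.4 t → XVIII.2.2.1. Scheduled 30%. Javaros agreement on XVIII.2: wholly obtained → 19% available; preferential 19%. → 19%.
Sum: 6% + 19% + 19% = 44%.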